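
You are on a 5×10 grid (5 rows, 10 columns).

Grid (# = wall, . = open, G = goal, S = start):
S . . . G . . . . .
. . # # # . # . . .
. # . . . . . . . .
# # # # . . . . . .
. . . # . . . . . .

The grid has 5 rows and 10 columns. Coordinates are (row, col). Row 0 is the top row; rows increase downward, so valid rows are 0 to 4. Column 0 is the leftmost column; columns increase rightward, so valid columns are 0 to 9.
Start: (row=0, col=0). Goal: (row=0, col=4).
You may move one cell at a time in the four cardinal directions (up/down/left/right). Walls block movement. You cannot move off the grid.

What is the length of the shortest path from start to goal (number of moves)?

BFS from (row=0, col=0) until reaching (row=0, col=4):
  Distance 0: (row=0, col=0)
  Distance 1: (row=0, col=1), (row=1, col=0)
  Distance 2: (row=0, col=2), (row=1, col=1), (row=2, col=0)
  Distance 3: (row=0, col=3)
  Distance 4: (row=0, col=4)  <- goal reached here
One shortest path (4 moves): (row=0, col=0) -> (row=0, col=1) -> (row=0, col=2) -> (row=0, col=3) -> (row=0, col=4)

Answer: Shortest path length: 4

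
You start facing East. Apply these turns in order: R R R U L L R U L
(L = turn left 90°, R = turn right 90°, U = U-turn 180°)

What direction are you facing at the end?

Answer: Final heading: South

Derivation:
Start: East
  R (right (90° clockwise)) -> South
  R (right (90° clockwise)) -> West
  R (right (90° clockwise)) -> North
  U (U-turn (180°)) -> South
  L (left (90° counter-clockwise)) -> East
  L (left (90° counter-clockwise)) -> North
  R (right (90° clockwise)) -> East
  U (U-turn (180°)) -> West
  L (left (90° counter-clockwise)) -> South
Final: South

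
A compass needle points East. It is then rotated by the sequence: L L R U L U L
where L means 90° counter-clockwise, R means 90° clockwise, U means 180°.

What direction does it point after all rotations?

Answer: Final heading: South

Derivation:
Start: East
  L (left (90° counter-clockwise)) -> North
  L (left (90° counter-clockwise)) -> West
  R (right (90° clockwise)) -> North
  U (U-turn (180°)) -> South
  L (left (90° counter-clockwise)) -> East
  U (U-turn (180°)) -> West
  L (left (90° counter-clockwise)) -> South
Final: South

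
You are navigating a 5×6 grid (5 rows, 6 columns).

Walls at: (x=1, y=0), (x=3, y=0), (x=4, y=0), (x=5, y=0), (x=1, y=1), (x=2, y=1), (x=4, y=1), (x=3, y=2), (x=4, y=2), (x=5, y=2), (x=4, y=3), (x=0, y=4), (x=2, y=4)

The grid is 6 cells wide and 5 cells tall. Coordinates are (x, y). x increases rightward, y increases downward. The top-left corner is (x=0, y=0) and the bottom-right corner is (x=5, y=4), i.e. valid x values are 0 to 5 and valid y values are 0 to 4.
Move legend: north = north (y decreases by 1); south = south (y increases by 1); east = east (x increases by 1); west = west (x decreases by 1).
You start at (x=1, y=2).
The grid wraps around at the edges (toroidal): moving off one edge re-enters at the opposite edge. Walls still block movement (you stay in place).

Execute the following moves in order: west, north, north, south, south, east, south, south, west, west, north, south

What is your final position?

Start: (x=1, y=2)
  west (west): (x=1, y=2) -> (x=0, y=2)
  north (north): (x=0, y=2) -> (x=0, y=1)
  north (north): (x=0, y=1) -> (x=0, y=0)
  south (south): (x=0, y=0) -> (x=0, y=1)
  south (south): (x=0, y=1) -> (x=0, y=2)
  east (east): (x=0, y=2) -> (x=1, y=2)
  south (south): (x=1, y=2) -> (x=1, y=3)
  south (south): (x=1, y=3) -> (x=1, y=4)
  west (west): blocked, stay at (x=1, y=4)
  west (west): blocked, stay at (x=1, y=4)
  north (north): (x=1, y=4) -> (x=1, y=3)
  south (south): (x=1, y=3) -> (x=1, y=4)
Final: (x=1, y=4)

Answer: Final position: (x=1, y=4)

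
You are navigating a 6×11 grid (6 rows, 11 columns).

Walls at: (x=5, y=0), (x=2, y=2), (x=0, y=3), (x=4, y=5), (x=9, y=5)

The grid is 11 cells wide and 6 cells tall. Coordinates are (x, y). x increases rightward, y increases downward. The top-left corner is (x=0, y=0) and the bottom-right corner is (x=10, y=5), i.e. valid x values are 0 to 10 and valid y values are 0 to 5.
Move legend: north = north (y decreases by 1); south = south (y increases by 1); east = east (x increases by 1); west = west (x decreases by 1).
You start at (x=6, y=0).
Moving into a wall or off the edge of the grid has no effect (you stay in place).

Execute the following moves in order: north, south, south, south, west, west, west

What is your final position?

Answer: Final position: (x=3, y=3)

Derivation:
Start: (x=6, y=0)
  north (north): blocked, stay at (x=6, y=0)
  south (south): (x=6, y=0) -> (x=6, y=1)
  south (south): (x=6, y=1) -> (x=6, y=2)
  south (south): (x=6, y=2) -> (x=6, y=3)
  west (west): (x=6, y=3) -> (x=5, y=3)
  west (west): (x=5, y=3) -> (x=4, y=3)
  west (west): (x=4, y=3) -> (x=3, y=3)
Final: (x=3, y=3)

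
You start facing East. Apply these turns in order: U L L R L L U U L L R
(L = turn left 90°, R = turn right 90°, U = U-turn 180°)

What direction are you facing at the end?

Start: East
  U (U-turn (180°)) -> West
  L (left (90° counter-clockwise)) -> South
  L (left (90° counter-clockwise)) -> East
  R (right (90° clockwise)) -> South
  L (left (90° counter-clockwise)) -> East
  L (left (90° counter-clockwise)) -> North
  U (U-turn (180°)) -> South
  U (U-turn (180°)) -> North
  L (left (90° counter-clockwise)) -> West
  L (left (90° counter-clockwise)) -> South
  R (right (90° clockwise)) -> West
Final: West

Answer: Final heading: West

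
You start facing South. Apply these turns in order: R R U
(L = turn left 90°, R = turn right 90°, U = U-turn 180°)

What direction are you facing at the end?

Start: South
  R (right (90° clockwise)) -> West
  R (right (90° clockwise)) -> North
  U (U-turn (180°)) -> South
Final: South

Answer: Final heading: South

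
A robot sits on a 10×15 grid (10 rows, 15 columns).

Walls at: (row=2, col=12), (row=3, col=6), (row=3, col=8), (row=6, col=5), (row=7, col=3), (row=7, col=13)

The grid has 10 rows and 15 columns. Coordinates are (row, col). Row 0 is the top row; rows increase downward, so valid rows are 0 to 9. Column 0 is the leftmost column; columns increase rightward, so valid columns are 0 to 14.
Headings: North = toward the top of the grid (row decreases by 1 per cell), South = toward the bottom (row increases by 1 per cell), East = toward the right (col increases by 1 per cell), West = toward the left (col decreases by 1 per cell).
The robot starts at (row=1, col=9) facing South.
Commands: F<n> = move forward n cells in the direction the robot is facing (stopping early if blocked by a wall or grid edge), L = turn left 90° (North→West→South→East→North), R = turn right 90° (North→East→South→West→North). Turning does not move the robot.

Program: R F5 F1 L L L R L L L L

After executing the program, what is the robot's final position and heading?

Answer: Final position: (row=1, col=3), facing East

Derivation:
Start: (row=1, col=9), facing South
  R: turn right, now facing West
  F5: move forward 5, now at (row=1, col=4)
  F1: move forward 1, now at (row=1, col=3)
  L: turn left, now facing South
  L: turn left, now facing East
  L: turn left, now facing North
  R: turn right, now facing East
  L: turn left, now facing North
  L: turn left, now facing West
  L: turn left, now facing South
  L: turn left, now facing East
Final: (row=1, col=3), facing East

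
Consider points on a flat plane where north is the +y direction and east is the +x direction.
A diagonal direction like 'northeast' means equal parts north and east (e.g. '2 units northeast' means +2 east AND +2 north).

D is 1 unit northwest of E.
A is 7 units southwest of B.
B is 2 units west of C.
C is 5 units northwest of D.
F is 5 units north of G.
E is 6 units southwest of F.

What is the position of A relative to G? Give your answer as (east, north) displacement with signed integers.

Answer: A is at (east=-21, north=-2) relative to G.

Derivation:
Place G at the origin (east=0, north=0).
  F is 5 units north of G: delta (east=+0, north=+5); F at (east=0, north=5).
  E is 6 units southwest of F: delta (east=-6, north=-6); E at (east=-6, north=-1).
  D is 1 unit northwest of E: delta (east=-1, north=+1); D at (east=-7, north=0).
  C is 5 units northwest of D: delta (east=-5, north=+5); C at (east=-12, north=5).
  B is 2 units west of C: delta (east=-2, north=+0); B at (east=-14, north=5).
  A is 7 units southwest of B: delta (east=-7, north=-7); A at (east=-21, north=-2).
Therefore A relative to G: (east=-21, north=-2).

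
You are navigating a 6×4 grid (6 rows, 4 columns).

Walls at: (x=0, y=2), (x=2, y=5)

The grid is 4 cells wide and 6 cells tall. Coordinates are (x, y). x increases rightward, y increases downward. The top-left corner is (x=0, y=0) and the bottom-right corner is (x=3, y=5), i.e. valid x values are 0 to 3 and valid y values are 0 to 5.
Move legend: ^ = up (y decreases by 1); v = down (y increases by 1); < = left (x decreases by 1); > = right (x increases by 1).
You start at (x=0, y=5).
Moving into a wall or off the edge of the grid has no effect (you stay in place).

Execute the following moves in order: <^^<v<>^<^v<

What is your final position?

Start: (x=0, y=5)
  < (left): blocked, stay at (x=0, y=5)
  ^ (up): (x=0, y=5) -> (x=0, y=4)
  ^ (up): (x=0, y=4) -> (x=0, y=3)
  < (left): blocked, stay at (x=0, y=3)
  v (down): (x=0, y=3) -> (x=0, y=4)
  < (left): blocked, stay at (x=0, y=4)
  > (right): (x=0, y=4) -> (x=1, y=4)
  ^ (up): (x=1, y=4) -> (x=1, y=3)
  < (left): (x=1, y=3) -> (x=0, y=3)
  ^ (up): blocked, stay at (x=0, y=3)
  v (down): (x=0, y=3) -> (x=0, y=4)
  < (left): blocked, stay at (x=0, y=4)
Final: (x=0, y=4)

Answer: Final position: (x=0, y=4)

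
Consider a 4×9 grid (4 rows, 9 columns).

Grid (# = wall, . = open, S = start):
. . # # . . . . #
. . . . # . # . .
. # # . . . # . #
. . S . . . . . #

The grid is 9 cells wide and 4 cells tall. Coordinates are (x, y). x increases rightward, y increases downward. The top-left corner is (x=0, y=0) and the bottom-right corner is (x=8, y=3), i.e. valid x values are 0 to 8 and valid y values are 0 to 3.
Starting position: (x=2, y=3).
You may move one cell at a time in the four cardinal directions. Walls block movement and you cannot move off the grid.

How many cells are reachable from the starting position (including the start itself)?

Answer: Reachable cells: 26

Derivation:
BFS flood-fill from (x=2, y=3):
  Distance 0: (x=2, y=3)
  Distance 1: (x=1, y=3), (x=3, y=3)
  Distance 2: (x=3, y=2), (x=0, y=3), (x=4, y=3)
  Distance 3: (x=3, y=1), (x=0, y=2), (x=4, y=2), (x=5, y=3)
  Distance 4: (x=0, y=1), (x=2, y=1), (x=5, y=2), (x=6, y=3)
  Distance 5: (x=0, y=0), (x=1, y=1), (x=5, y=1), (x=7, y=3)
  Distance 6: (x=1, y=0), (x=5, y=0), (x=7, y=2)
  Distance 7: (x=4, y=0), (x=6, y=0), (x=7, y=1)
  Distance 8: (x=7, y=0), (x=8, y=1)
Total reachable: 26 (grid has 26 open cells total)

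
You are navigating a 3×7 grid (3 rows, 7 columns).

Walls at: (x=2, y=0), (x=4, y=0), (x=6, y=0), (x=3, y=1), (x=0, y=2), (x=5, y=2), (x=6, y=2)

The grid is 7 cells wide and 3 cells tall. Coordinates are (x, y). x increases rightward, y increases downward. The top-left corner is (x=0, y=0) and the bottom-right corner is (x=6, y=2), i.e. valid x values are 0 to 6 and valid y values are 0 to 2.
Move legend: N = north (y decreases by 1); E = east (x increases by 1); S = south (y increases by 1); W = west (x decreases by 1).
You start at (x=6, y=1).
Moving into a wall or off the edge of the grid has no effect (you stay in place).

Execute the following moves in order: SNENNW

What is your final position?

Start: (x=6, y=1)
  S (south): blocked, stay at (x=6, y=1)
  N (north): blocked, stay at (x=6, y=1)
  E (east): blocked, stay at (x=6, y=1)
  N (north): blocked, stay at (x=6, y=1)
  N (north): blocked, stay at (x=6, y=1)
  W (west): (x=6, y=1) -> (x=5, y=1)
Final: (x=5, y=1)

Answer: Final position: (x=5, y=1)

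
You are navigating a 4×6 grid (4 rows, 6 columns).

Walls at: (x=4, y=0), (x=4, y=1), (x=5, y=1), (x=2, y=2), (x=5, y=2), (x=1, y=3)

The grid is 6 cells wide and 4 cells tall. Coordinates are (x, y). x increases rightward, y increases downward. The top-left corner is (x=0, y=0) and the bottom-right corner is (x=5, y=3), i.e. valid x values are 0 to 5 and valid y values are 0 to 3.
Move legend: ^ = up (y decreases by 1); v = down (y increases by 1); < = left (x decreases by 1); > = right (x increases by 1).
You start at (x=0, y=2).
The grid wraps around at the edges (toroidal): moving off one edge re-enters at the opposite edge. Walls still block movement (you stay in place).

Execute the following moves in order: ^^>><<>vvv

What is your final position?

Answer: Final position: (x=1, y=2)

Derivation:
Start: (x=0, y=2)
  ^ (up): (x=0, y=2) -> (x=0, y=1)
  ^ (up): (x=0, y=1) -> (x=0, y=0)
  > (right): (x=0, y=0) -> (x=1, y=0)
  > (right): (x=1, y=0) -> (x=2, y=0)
  < (left): (x=2, y=0) -> (x=1, y=0)
  < (left): (x=1, y=0) -> (x=0, y=0)
  > (right): (x=0, y=0) -> (x=1, y=0)
  v (down): (x=1, y=0) -> (x=1, y=1)
  v (down): (x=1, y=1) -> (x=1, y=2)
  v (down): blocked, stay at (x=1, y=2)
Final: (x=1, y=2)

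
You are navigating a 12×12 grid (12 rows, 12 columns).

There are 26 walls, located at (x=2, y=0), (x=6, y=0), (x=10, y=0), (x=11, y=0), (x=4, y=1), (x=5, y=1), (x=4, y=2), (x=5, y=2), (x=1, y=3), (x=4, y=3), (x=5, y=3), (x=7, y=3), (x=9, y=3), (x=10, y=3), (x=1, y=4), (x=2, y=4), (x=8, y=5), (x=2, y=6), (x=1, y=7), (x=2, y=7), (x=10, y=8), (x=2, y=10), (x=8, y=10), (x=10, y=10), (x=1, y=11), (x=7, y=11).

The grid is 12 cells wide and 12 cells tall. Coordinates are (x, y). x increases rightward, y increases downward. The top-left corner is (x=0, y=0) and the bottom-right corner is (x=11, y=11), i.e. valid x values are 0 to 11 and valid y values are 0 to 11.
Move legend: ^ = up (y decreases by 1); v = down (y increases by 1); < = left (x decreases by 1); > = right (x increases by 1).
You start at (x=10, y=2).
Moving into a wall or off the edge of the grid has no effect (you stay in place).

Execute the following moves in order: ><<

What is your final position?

Start: (x=10, y=2)
  > (right): (x=10, y=2) -> (x=11, y=2)
  < (left): (x=11, y=2) -> (x=10, y=2)
  < (left): (x=10, y=2) -> (x=9, y=2)
Final: (x=9, y=2)

Answer: Final position: (x=9, y=2)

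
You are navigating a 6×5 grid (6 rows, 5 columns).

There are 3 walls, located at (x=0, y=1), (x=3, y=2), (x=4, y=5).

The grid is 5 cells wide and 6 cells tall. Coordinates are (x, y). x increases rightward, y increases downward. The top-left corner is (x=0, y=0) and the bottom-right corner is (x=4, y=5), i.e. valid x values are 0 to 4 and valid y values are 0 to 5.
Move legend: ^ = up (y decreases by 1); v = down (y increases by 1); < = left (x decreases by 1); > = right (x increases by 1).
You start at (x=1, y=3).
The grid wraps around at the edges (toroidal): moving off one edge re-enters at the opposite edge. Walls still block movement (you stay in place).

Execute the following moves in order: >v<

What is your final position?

Start: (x=1, y=3)
  > (right): (x=1, y=3) -> (x=2, y=3)
  v (down): (x=2, y=3) -> (x=2, y=4)
  < (left): (x=2, y=4) -> (x=1, y=4)
Final: (x=1, y=4)

Answer: Final position: (x=1, y=4)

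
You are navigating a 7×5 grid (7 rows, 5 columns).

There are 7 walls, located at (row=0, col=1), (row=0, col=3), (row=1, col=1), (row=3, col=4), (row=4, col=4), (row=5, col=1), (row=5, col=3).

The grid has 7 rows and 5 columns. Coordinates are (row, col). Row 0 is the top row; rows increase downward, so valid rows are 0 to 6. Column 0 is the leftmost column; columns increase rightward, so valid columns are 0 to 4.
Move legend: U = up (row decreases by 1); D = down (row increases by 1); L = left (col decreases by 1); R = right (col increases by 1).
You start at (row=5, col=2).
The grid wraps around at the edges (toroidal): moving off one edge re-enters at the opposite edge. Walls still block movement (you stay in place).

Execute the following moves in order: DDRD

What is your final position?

Answer: Final position: (row=1, col=2)

Derivation:
Start: (row=5, col=2)
  D (down): (row=5, col=2) -> (row=6, col=2)
  D (down): (row=6, col=2) -> (row=0, col=2)
  R (right): blocked, stay at (row=0, col=2)
  D (down): (row=0, col=2) -> (row=1, col=2)
Final: (row=1, col=2)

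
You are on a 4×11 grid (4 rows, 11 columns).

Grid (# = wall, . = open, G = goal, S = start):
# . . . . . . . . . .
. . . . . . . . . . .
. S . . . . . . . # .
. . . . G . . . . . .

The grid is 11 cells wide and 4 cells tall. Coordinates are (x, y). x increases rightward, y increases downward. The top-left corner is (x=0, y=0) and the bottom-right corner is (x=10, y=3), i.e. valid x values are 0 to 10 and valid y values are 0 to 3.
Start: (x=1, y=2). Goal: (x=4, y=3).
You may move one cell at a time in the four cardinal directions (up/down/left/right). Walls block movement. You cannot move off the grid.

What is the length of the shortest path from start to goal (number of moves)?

Answer: Shortest path length: 4

Derivation:
BFS from (x=1, y=2) until reaching (x=4, y=3):
  Distance 0: (x=1, y=2)
  Distance 1: (x=1, y=1), (x=0, y=2), (x=2, y=2), (x=1, y=3)
  Distance 2: (x=1, y=0), (x=0, y=1), (x=2, y=1), (x=3, y=2), (x=0, y=3), (x=2, y=3)
  Distance 3: (x=2, y=0), (x=3, y=1), (x=4, y=2), (x=3, y=3)
  Distance 4: (x=3, y=0), (x=4, y=1), (x=5, y=2), (x=4, y=3)  <- goal reached here
One shortest path (4 moves): (x=1, y=2) -> (x=2, y=2) -> (x=3, y=2) -> (x=4, y=2) -> (x=4, y=3)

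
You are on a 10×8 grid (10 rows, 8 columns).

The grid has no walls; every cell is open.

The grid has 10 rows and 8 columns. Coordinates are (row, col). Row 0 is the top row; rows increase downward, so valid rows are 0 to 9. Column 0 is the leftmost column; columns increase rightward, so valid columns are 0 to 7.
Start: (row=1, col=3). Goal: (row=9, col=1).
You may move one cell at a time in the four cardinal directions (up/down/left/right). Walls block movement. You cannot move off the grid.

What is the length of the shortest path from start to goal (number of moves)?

BFS from (row=1, col=3) until reaching (row=9, col=1):
  Distance 0: (row=1, col=3)
  Distance 1: (row=0, col=3), (row=1, col=2), (row=1, col=4), (row=2, col=3)
  Distance 2: (row=0, col=2), (row=0, col=4), (row=1, col=1), (row=1, col=5), (row=2, col=2), (row=2, col=4), (row=3, col=3)
  Distance 3: (row=0, col=1), (row=0, col=5), (row=1, col=0), (row=1, col=6), (row=2, col=1), (row=2, col=5), (row=3, col=2), (row=3, col=4), (row=4, col=3)
  Distance 4: (row=0, col=0), (row=0, col=6), (row=1, col=7), (row=2, col=0), (row=2, col=6), (row=3, col=1), (row=3, col=5), (row=4, col=2), (row=4, col=4), (row=5, col=3)
  Distance 5: (row=0, col=7), (row=2, col=7), (row=3, col=0), (row=3, col=6), (row=4, col=1), (row=4, col=5), (row=5, col=2), (row=5, col=4), (row=6, col=3)
  Distance 6: (row=3, col=7), (row=4, col=0), (row=4, col=6), (row=5, col=1), (row=5, col=5), (row=6, col=2), (row=6, col=4), (row=7, col=3)
  Distance 7: (row=4, col=7), (row=5, col=0), (row=5, col=6), (row=6, col=1), (row=6, col=5), (row=7, col=2), (row=7, col=4), (row=8, col=3)
  Distance 8: (row=5, col=7), (row=6, col=0), (row=6, col=6), (row=7, col=1), (row=7, col=5), (row=8, col=2), (row=8, col=4), (row=9, col=3)
  Distance 9: (row=6, col=7), (row=7, col=0), (row=7, col=6), (row=8, col=1), (row=8, col=5), (row=9, col=2), (row=9, col=4)
  Distance 10: (row=7, col=7), (row=8, col=0), (row=8, col=6), (row=9, col=1), (row=9, col=5)  <- goal reached here
One shortest path (10 moves): (row=1, col=3) -> (row=1, col=2) -> (row=1, col=1) -> (row=2, col=1) -> (row=3, col=1) -> (row=4, col=1) -> (row=5, col=1) -> (row=6, col=1) -> (row=7, col=1) -> (row=8, col=1) -> (row=9, col=1)

Answer: Shortest path length: 10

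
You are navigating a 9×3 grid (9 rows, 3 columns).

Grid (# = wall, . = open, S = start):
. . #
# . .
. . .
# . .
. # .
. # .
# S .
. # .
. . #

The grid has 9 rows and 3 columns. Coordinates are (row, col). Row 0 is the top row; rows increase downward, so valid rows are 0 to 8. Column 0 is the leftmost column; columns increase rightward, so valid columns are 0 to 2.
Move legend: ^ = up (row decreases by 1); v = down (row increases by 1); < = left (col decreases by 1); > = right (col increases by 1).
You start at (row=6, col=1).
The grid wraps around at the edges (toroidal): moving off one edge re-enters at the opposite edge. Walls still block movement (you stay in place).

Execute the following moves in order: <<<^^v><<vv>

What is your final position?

Start: (row=6, col=1)
  [×3]< (left): blocked, stay at (row=6, col=1)
  ^ (up): blocked, stay at (row=6, col=1)
  ^ (up): blocked, stay at (row=6, col=1)
  v (down): blocked, stay at (row=6, col=1)
  > (right): (row=6, col=1) -> (row=6, col=2)
  < (left): (row=6, col=2) -> (row=6, col=1)
  < (left): blocked, stay at (row=6, col=1)
  v (down): blocked, stay at (row=6, col=1)
  v (down): blocked, stay at (row=6, col=1)
  > (right): (row=6, col=1) -> (row=6, col=2)
Final: (row=6, col=2)

Answer: Final position: (row=6, col=2)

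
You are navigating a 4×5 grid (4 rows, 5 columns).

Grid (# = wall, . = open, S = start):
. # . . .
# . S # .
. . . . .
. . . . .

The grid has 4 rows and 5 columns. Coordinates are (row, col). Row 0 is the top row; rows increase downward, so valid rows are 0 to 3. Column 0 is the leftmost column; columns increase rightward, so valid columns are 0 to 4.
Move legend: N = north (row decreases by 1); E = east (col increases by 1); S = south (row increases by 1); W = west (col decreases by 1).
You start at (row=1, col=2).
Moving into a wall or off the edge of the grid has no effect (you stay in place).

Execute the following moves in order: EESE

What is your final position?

Answer: Final position: (row=2, col=3)

Derivation:
Start: (row=1, col=2)
  E (east): blocked, stay at (row=1, col=2)
  E (east): blocked, stay at (row=1, col=2)
  S (south): (row=1, col=2) -> (row=2, col=2)
  E (east): (row=2, col=2) -> (row=2, col=3)
Final: (row=2, col=3)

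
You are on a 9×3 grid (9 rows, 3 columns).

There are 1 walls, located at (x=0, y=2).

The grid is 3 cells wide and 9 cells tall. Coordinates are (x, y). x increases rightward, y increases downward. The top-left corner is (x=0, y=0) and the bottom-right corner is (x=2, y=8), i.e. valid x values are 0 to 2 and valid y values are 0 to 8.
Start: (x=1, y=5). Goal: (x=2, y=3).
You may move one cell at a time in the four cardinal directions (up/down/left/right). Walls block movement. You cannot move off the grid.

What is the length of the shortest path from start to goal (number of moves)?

Answer: Shortest path length: 3

Derivation:
BFS from (x=1, y=5) until reaching (x=2, y=3):
  Distance 0: (x=1, y=5)
  Distance 1: (x=1, y=4), (x=0, y=5), (x=2, y=5), (x=1, y=6)
  Distance 2: (x=1, y=3), (x=0, y=4), (x=2, y=4), (x=0, y=6), (x=2, y=6), (x=1, y=7)
  Distance 3: (x=1, y=2), (x=0, y=3), (x=2, y=3), (x=0, y=7), (x=2, y=7), (x=1, y=8)  <- goal reached here
One shortest path (3 moves): (x=1, y=5) -> (x=2, y=5) -> (x=2, y=4) -> (x=2, y=3)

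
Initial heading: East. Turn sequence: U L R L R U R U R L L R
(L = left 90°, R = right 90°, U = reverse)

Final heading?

Start: East
  U (U-turn (180°)) -> West
  L (left (90° counter-clockwise)) -> South
  R (right (90° clockwise)) -> West
  L (left (90° counter-clockwise)) -> South
  R (right (90° clockwise)) -> West
  U (U-turn (180°)) -> East
  R (right (90° clockwise)) -> South
  U (U-turn (180°)) -> North
  R (right (90° clockwise)) -> East
  L (left (90° counter-clockwise)) -> North
  L (left (90° counter-clockwise)) -> West
  R (right (90° clockwise)) -> North
Final: North

Answer: Final heading: North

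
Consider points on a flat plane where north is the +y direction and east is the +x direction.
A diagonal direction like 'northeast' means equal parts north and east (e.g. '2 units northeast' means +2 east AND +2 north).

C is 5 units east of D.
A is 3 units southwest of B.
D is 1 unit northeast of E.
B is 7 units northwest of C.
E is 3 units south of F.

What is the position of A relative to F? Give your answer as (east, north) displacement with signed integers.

Place F at the origin (east=0, north=0).
  E is 3 units south of F: delta (east=+0, north=-3); E at (east=0, north=-3).
  D is 1 unit northeast of E: delta (east=+1, north=+1); D at (east=1, north=-2).
  C is 5 units east of D: delta (east=+5, north=+0); C at (east=6, north=-2).
  B is 7 units northwest of C: delta (east=-7, north=+7); B at (east=-1, north=5).
  A is 3 units southwest of B: delta (east=-3, north=-3); A at (east=-4, north=2).
Therefore A relative to F: (east=-4, north=2).

Answer: A is at (east=-4, north=2) relative to F.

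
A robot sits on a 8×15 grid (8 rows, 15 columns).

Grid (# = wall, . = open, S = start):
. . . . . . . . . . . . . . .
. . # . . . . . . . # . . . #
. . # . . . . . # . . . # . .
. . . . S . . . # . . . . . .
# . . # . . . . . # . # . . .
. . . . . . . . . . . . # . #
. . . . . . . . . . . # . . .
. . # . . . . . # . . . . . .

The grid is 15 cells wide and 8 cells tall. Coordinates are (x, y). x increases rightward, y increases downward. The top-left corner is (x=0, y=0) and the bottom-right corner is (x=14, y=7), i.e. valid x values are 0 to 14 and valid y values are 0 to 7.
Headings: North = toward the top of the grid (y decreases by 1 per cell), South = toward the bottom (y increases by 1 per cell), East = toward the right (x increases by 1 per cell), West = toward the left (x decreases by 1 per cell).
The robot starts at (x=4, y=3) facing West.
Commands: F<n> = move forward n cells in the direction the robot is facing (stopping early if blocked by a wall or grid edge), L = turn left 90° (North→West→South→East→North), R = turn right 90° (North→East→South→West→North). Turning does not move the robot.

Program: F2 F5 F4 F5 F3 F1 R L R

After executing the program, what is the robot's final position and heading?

Answer: Final position: (x=0, y=3), facing North

Derivation:
Start: (x=4, y=3), facing West
  F2: move forward 2, now at (x=2, y=3)
  F5: move forward 2/5 (blocked), now at (x=0, y=3)
  F4: move forward 0/4 (blocked), now at (x=0, y=3)
  F5: move forward 0/5 (blocked), now at (x=0, y=3)
  F3: move forward 0/3 (blocked), now at (x=0, y=3)
  F1: move forward 0/1 (blocked), now at (x=0, y=3)
  R: turn right, now facing North
  L: turn left, now facing West
  R: turn right, now facing North
Final: (x=0, y=3), facing North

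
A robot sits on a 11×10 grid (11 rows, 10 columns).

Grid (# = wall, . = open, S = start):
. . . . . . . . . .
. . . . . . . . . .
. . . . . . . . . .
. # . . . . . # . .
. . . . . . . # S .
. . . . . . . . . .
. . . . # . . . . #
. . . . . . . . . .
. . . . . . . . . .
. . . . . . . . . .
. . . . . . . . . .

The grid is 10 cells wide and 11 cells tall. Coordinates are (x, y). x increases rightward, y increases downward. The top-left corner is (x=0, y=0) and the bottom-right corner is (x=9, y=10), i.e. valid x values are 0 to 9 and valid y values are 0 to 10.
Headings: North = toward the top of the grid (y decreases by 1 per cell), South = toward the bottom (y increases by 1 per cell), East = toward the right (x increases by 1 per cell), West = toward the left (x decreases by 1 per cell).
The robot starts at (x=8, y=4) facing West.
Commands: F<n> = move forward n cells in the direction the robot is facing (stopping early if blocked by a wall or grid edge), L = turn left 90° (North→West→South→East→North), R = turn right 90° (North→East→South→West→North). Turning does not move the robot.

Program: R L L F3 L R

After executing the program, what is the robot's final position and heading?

Start: (x=8, y=4), facing West
  R: turn right, now facing North
  L: turn left, now facing West
  L: turn left, now facing South
  F3: move forward 3, now at (x=8, y=7)
  L: turn left, now facing East
  R: turn right, now facing South
Final: (x=8, y=7), facing South

Answer: Final position: (x=8, y=7), facing South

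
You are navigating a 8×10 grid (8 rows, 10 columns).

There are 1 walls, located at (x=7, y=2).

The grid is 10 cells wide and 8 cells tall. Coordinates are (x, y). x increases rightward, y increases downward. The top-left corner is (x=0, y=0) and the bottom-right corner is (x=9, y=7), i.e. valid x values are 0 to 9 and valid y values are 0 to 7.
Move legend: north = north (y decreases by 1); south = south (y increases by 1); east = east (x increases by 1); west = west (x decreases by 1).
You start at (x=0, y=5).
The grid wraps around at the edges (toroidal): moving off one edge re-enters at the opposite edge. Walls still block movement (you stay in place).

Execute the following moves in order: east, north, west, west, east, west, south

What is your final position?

Answer: Final position: (x=9, y=5)

Derivation:
Start: (x=0, y=5)
  east (east): (x=0, y=5) -> (x=1, y=5)
  north (north): (x=1, y=5) -> (x=1, y=4)
  west (west): (x=1, y=4) -> (x=0, y=4)
  west (west): (x=0, y=4) -> (x=9, y=4)
  east (east): (x=9, y=4) -> (x=0, y=4)
  west (west): (x=0, y=4) -> (x=9, y=4)
  south (south): (x=9, y=4) -> (x=9, y=5)
Final: (x=9, y=5)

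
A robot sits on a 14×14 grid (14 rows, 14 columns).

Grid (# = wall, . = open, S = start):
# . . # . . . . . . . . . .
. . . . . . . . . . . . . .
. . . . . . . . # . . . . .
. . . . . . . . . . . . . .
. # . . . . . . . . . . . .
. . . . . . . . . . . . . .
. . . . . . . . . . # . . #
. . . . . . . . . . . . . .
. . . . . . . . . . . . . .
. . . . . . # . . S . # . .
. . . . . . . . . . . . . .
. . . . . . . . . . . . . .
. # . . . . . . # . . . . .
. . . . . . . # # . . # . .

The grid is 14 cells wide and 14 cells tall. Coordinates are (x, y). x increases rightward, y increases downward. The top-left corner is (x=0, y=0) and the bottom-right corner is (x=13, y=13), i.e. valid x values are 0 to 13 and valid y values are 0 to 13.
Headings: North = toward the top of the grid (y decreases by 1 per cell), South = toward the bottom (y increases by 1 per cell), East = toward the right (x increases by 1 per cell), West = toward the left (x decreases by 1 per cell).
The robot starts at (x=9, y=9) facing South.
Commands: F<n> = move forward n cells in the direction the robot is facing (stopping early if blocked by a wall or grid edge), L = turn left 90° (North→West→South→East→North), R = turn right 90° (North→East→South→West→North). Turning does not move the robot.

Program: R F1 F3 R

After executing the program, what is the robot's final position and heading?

Answer: Final position: (x=7, y=9), facing North

Derivation:
Start: (x=9, y=9), facing South
  R: turn right, now facing West
  F1: move forward 1, now at (x=8, y=9)
  F3: move forward 1/3 (blocked), now at (x=7, y=9)
  R: turn right, now facing North
Final: (x=7, y=9), facing North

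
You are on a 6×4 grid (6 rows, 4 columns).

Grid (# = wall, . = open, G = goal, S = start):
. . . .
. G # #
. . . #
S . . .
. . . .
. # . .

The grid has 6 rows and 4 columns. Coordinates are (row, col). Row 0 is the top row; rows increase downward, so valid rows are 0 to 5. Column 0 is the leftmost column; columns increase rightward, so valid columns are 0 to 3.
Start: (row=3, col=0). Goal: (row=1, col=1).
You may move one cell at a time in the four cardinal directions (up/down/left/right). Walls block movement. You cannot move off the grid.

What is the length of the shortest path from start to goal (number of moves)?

BFS from (row=3, col=0) until reaching (row=1, col=1):
  Distance 0: (row=3, col=0)
  Distance 1: (row=2, col=0), (row=3, col=1), (row=4, col=0)
  Distance 2: (row=1, col=0), (row=2, col=1), (row=3, col=2), (row=4, col=1), (row=5, col=0)
  Distance 3: (row=0, col=0), (row=1, col=1), (row=2, col=2), (row=3, col=3), (row=4, col=2)  <- goal reached here
One shortest path (3 moves): (row=3, col=0) -> (row=3, col=1) -> (row=2, col=1) -> (row=1, col=1)

Answer: Shortest path length: 3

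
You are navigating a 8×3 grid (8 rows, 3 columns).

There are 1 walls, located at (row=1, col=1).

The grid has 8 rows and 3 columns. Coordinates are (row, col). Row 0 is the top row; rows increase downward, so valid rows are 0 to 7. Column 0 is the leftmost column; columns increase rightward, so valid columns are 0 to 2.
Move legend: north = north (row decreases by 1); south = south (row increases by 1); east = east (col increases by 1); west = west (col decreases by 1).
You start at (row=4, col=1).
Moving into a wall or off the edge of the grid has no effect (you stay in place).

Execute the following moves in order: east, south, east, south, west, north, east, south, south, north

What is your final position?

Start: (row=4, col=1)
  east (east): (row=4, col=1) -> (row=4, col=2)
  south (south): (row=4, col=2) -> (row=5, col=2)
  east (east): blocked, stay at (row=5, col=2)
  south (south): (row=5, col=2) -> (row=6, col=2)
  west (west): (row=6, col=2) -> (row=6, col=1)
  north (north): (row=6, col=1) -> (row=5, col=1)
  east (east): (row=5, col=1) -> (row=5, col=2)
  south (south): (row=5, col=2) -> (row=6, col=2)
  south (south): (row=6, col=2) -> (row=7, col=2)
  north (north): (row=7, col=2) -> (row=6, col=2)
Final: (row=6, col=2)

Answer: Final position: (row=6, col=2)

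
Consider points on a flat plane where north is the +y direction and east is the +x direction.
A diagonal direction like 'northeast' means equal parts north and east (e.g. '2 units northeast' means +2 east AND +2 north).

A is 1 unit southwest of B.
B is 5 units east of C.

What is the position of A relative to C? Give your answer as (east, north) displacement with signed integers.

Answer: A is at (east=4, north=-1) relative to C.

Derivation:
Place C at the origin (east=0, north=0).
  B is 5 units east of C: delta (east=+5, north=+0); B at (east=5, north=0).
  A is 1 unit southwest of B: delta (east=-1, north=-1); A at (east=4, north=-1).
Therefore A relative to C: (east=4, north=-1).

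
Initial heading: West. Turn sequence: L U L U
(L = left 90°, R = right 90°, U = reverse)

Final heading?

Start: West
  L (left (90° counter-clockwise)) -> South
  U (U-turn (180°)) -> North
  L (left (90° counter-clockwise)) -> West
  U (U-turn (180°)) -> East
Final: East

Answer: Final heading: East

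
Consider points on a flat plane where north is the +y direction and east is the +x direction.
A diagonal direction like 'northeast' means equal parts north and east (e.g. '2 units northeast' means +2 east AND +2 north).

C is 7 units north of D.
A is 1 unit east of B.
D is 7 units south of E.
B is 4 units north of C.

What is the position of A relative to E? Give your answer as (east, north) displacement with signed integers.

Place E at the origin (east=0, north=0).
  D is 7 units south of E: delta (east=+0, north=-7); D at (east=0, north=-7).
  C is 7 units north of D: delta (east=+0, north=+7); C at (east=0, north=0).
  B is 4 units north of C: delta (east=+0, north=+4); B at (east=0, north=4).
  A is 1 unit east of B: delta (east=+1, north=+0); A at (east=1, north=4).
Therefore A relative to E: (east=1, north=4).

Answer: A is at (east=1, north=4) relative to E.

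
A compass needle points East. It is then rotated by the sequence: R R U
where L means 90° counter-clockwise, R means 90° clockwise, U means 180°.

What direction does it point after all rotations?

Start: East
  R (right (90° clockwise)) -> South
  R (right (90° clockwise)) -> West
  U (U-turn (180°)) -> East
Final: East

Answer: Final heading: East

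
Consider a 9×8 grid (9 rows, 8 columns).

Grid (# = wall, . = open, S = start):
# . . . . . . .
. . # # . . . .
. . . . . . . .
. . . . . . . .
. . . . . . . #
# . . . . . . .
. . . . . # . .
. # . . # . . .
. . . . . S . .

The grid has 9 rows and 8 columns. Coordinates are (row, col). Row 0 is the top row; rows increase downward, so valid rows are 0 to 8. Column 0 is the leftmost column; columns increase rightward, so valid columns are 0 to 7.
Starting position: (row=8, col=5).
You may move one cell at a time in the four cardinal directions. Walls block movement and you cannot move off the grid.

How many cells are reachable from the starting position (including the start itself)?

Answer: Reachable cells: 64

Derivation:
BFS flood-fill from (row=8, col=5):
  Distance 0: (row=8, col=5)
  Distance 1: (row=7, col=5), (row=8, col=4), (row=8, col=6)
  Distance 2: (row=7, col=6), (row=8, col=3), (row=8, col=7)
  Distance 3: (row=6, col=6), (row=7, col=3), (row=7, col=7), (row=8, col=2)
  Distance 4: (row=5, col=6), (row=6, col=3), (row=6, col=7), (row=7, col=2), (row=8, col=1)
  Distance 5: (row=4, col=6), (row=5, col=3), (row=5, col=5), (row=5, col=7), (row=6, col=2), (row=6, col=4), (row=8, col=0)
  Distance 6: (row=3, col=6), (row=4, col=3), (row=4, col=5), (row=5, col=2), (row=5, col=4), (row=6, col=1), (row=7, col=0)
  Distance 7: (row=2, col=6), (row=3, col=3), (row=3, col=5), (row=3, col=7), (row=4, col=2), (row=4, col=4), (row=5, col=1), (row=6, col=0)
  Distance 8: (row=1, col=6), (row=2, col=3), (row=2, col=5), (row=2, col=7), (row=3, col=2), (row=3, col=4), (row=4, col=1)
  Distance 9: (row=0, col=6), (row=1, col=5), (row=1, col=7), (row=2, col=2), (row=2, col=4), (row=3, col=1), (row=4, col=0)
  Distance 10: (row=0, col=5), (row=0, col=7), (row=1, col=4), (row=2, col=1), (row=3, col=0)
  Distance 11: (row=0, col=4), (row=1, col=1), (row=2, col=0)
  Distance 12: (row=0, col=1), (row=0, col=3), (row=1, col=0)
  Distance 13: (row=0, col=2)
Total reachable: 64 (grid has 64 open cells total)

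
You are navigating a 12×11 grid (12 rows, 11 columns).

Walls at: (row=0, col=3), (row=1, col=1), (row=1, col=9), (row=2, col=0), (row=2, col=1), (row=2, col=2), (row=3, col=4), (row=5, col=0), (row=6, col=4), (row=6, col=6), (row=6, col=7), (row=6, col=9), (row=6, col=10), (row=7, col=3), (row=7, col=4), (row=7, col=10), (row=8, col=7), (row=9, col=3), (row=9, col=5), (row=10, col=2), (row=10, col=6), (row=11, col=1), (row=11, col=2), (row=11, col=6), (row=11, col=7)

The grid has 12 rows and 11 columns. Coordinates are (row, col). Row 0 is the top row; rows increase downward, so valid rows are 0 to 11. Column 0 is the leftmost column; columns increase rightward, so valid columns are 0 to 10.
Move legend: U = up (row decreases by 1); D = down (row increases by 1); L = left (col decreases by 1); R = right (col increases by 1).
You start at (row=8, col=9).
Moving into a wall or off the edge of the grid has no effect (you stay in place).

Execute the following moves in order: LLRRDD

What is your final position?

Answer: Final position: (row=10, col=10)

Derivation:
Start: (row=8, col=9)
  L (left): (row=8, col=9) -> (row=8, col=8)
  L (left): blocked, stay at (row=8, col=8)
  R (right): (row=8, col=8) -> (row=8, col=9)
  R (right): (row=8, col=9) -> (row=8, col=10)
  D (down): (row=8, col=10) -> (row=9, col=10)
  D (down): (row=9, col=10) -> (row=10, col=10)
Final: (row=10, col=10)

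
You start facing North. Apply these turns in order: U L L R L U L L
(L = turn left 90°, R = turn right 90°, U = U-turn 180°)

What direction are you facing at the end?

Answer: Final heading: North

Derivation:
Start: North
  U (U-turn (180°)) -> South
  L (left (90° counter-clockwise)) -> East
  L (left (90° counter-clockwise)) -> North
  R (right (90° clockwise)) -> East
  L (left (90° counter-clockwise)) -> North
  U (U-turn (180°)) -> South
  L (left (90° counter-clockwise)) -> East
  L (left (90° counter-clockwise)) -> North
Final: North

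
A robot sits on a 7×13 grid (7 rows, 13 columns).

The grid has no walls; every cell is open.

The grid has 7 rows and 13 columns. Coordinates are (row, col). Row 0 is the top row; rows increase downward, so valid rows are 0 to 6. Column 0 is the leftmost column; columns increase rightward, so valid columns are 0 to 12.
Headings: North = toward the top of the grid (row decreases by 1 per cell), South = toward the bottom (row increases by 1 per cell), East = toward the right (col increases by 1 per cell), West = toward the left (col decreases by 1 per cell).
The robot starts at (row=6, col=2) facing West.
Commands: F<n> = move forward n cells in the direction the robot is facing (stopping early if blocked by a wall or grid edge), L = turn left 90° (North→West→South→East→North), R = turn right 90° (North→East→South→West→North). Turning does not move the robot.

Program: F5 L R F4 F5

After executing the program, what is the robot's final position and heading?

Answer: Final position: (row=6, col=0), facing West

Derivation:
Start: (row=6, col=2), facing West
  F5: move forward 2/5 (blocked), now at (row=6, col=0)
  L: turn left, now facing South
  R: turn right, now facing West
  F4: move forward 0/4 (blocked), now at (row=6, col=0)
  F5: move forward 0/5 (blocked), now at (row=6, col=0)
Final: (row=6, col=0), facing West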